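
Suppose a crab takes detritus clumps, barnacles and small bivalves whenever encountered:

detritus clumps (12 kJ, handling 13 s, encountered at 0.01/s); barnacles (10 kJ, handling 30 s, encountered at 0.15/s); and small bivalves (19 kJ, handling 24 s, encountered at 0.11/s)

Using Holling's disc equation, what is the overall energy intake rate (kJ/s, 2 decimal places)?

R = Σλ_iE_i / (1 + Σλ_ih_i)
Numerator: 0.01×12 + 0.15×10 + 0.11×19 = 3.71
Denominator: 1 + 0.01×13 + 0.15×30 + 0.11×24 = 8.27
R = 3.71/8.27 = 0.4486 kJ/s

0.45 kJ/s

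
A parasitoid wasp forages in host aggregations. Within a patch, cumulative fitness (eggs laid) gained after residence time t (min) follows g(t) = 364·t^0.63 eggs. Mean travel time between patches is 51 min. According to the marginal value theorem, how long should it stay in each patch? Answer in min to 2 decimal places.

Maximise g(t)/(T+t): set derivative to zero → g'(t)(T+t) = g(t).
g'(t) = 0.63·364·t^-0.37. Setting 0.63·364·t^-0.37 = 364·t^0.63/(51+t) gives 0.63(51+t) = t, so 0.37·t = 0.63×51.
t* = 0.63×51/0.37 = 86.84 min.

86.84 min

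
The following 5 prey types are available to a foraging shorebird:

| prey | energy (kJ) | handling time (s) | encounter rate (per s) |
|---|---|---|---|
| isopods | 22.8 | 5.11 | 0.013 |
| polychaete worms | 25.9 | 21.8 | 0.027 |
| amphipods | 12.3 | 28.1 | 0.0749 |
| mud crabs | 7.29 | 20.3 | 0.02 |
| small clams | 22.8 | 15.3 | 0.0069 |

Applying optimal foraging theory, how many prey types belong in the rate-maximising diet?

Profitabilities (E/h, kJ/s): isopods 4.46, small clams 1.49, polychaete worms 1.19, amphipods 0.438, mud crabs 0.359. Add prey in this order while the next type's profitability exceeds the intake rate on those already taken.
Rate on top 1: 0.2779. small clams: 1.49 > 0.2779 → include.
Rate on top 2: 0.3871. polychaete worms: 1.19 > 0.3871 → include.
Rate on top 3: 0.6549. amphipods: 0.438 < 0.6549 → exclude; stop.
Optimal diet: isopods, small clams, polychaete worms — 3 of 5 types.

3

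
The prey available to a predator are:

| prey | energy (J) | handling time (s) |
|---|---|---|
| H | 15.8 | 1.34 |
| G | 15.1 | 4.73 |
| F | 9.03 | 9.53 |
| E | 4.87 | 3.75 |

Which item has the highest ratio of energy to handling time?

In descending order of E/h:
H: 15.8/1.34 = 11.8 J/s
G: 15.1/4.73 = 3.19 J/s
E: 4.87/3.75 = 1.3 J/s
F: 9.03/9.53 = 0.948 J/s

H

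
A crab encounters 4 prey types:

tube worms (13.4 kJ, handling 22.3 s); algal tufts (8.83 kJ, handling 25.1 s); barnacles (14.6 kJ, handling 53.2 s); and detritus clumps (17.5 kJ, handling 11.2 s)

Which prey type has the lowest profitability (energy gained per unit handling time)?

Profitability E/h (kJ/s): tube worms = 13.4/22.3 = 0.601, algal tufts = 8.83/25.1 = 0.352, barnacles = 14.6/53.2 = 0.274, detritus clumps = 17.5/11.2 = 1.56.
Ranked: detritus clumps > tube worms > algal tufts > barnacles.

barnacles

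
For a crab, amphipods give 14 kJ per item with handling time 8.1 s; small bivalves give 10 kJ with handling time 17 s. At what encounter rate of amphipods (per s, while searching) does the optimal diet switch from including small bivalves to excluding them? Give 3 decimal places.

0.064 per s

The zero-one rule: include small bivalves iff E₂/h₂ > λE₁/(1+λh₁). Equality gives the switch point.
λE₁h₂ = E₂ + λE₂h₁ ⇒ λ = E₂/(E₁h₂ − E₂h₁) = 10/(238 − 81) = 0.06369 per s.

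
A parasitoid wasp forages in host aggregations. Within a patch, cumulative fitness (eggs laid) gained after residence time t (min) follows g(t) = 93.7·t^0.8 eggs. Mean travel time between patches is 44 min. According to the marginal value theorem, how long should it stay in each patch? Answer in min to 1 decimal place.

176.0 min

Optimal t* satisfies g'(t*) = g(t*)/(T + t*).
g'(t) = 0.8·93.7·t^-0.2. Setting 0.8·93.7·t^-0.2 = 93.7·t^0.8/(44+t) gives 0.8(44+t) = t, so 0.20·t = 0.8×44.
t* = 0.8×44/0.20 = 176 min.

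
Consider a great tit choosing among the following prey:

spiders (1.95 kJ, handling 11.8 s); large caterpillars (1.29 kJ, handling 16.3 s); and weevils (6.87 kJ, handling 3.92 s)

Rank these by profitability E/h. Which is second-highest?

Profitability E/h (kJ/s): spiders = 1.95/11.8 = 0.165, large caterpillars = 1.29/16.3 = 0.0791, weevils = 6.87/3.92 = 1.75.
Ranked: weevils > spiders > large caterpillars.

spiders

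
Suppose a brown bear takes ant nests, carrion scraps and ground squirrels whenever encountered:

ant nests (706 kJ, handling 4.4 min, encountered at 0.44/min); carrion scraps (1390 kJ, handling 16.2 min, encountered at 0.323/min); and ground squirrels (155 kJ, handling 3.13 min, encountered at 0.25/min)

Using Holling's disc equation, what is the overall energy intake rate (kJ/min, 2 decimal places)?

89.19 kJ/min

R = Σλ_iE_i / (1 + Σλ_ih_i)
Numerator: 0.44×706 + 0.323×1390 + 0.25×155 = 798.4
Denominator: 1 + 0.44×4.4 + 0.323×16.2 + 0.25×3.13 = 8.951
R = 798.4/8.951 = 89.19 kJ/min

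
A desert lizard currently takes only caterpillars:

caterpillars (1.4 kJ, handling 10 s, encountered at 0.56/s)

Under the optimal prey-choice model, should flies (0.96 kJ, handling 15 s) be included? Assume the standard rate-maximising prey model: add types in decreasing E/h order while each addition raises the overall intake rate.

On caterpillars alone, R = ΣλE/(1+Σλh) = 0.784/6.6 = 0.1188 kJ/s.
Profitability of flies: 0.96/15 = 0.064 kJ/s.
0.064 < 0.1188, so adding flies would lower the average — exclude it.

No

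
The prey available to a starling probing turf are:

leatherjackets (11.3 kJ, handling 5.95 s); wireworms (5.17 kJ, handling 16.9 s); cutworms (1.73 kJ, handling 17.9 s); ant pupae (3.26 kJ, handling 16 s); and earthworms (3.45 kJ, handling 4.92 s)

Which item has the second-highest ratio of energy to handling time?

earthworms

In descending order of E/h:
leatherjackets: 11.3/5.95 = 1.9 kJ/s
earthworms: 3.45/4.92 = 0.701 kJ/s
wireworms: 5.17/16.9 = 0.306 kJ/s
ant pupae: 3.26/16 = 0.204 kJ/s
cutworms: 1.73/17.9 = 0.0966 kJ/s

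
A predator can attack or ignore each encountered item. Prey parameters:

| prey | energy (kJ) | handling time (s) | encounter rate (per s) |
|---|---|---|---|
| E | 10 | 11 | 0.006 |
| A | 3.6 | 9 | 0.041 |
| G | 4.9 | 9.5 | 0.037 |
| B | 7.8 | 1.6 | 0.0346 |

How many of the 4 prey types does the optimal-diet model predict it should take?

Profitabilities (E/h, kJ/s): B 4.88, E 0.909, G 0.516, A 0.4. Add prey in this order while the next type's profitability exceeds the intake rate on those already taken.
Rate on top 1: 0.2557. E: 0.909 > 0.2557 → include.
Rate on top 2: 0.2942. G: 0.516 > 0.2942 → include.
Rate on top 3: 0.3471. A: 0.4 > 0.3471 → include.
Optimal diet: B, E, G, A — 4 of 4 types.

4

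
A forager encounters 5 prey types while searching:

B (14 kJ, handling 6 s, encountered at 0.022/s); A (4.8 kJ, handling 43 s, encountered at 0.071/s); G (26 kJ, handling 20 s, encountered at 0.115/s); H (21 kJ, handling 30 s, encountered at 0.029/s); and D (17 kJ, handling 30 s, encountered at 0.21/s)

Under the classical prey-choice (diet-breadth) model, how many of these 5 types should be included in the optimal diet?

Rank by E/h (kJ/s): B 2.33, G 1.3, H 0.7, D 0.567, A 0.112. Include each in turn until the next type's E/h falls below the running intake rate.
Rate on top 1: 0.2721. G: 1.3 > 0.2721 → include.
Rate on top 2: 0.961. H: 0.7 < 0.961 → exclude; stop.
Optimal diet: B, G — 2 of 5 types.

2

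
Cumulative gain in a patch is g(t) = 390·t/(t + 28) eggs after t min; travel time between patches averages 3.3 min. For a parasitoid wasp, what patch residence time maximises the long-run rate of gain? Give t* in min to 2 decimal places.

9.61 min

Optimal t* satisfies g'(t*) = g(t*)/(T + t*).
g'(t) = 390·28/(t + 28)². Setting 390·28/(t+28)² = 390t/[(t+28)(3.3+t)] gives 28(3.3+t) = t(t+28), so t² = 28×3.3 = 92.4.
t* = √92.4 = 9.612 min.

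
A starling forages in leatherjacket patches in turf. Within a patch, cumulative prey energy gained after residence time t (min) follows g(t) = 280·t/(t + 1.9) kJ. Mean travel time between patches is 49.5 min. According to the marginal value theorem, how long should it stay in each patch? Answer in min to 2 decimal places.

Optimal t* satisfies g'(t*) = g(t*)/(T + t*).
g'(t) = 280·1.9/(t + 1.9)². Setting 280·1.9/(t+1.9)² = 280t/[(t+1.9)(49.5+t)] gives 1.9(49.5+t) = t(t+1.9), so t² = 1.9×49.5 = 94.05.
t* = √94.05 = 9.698 min.

9.70 min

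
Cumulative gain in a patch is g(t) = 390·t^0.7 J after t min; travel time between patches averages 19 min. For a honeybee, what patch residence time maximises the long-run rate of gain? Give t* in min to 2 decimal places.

44.33 min

Maximise g(t)/(T+t): set derivative to zero → g'(t)(T+t) = g(t).
g'(t) = 0.7·390·t^-0.3. Setting 0.7·390·t^-0.3 = 390·t^0.7/(19+t) gives 0.7(19+t) = t, so 0.30·t = 0.7×19.
t* = 0.7×19/0.30 = 44.33 min.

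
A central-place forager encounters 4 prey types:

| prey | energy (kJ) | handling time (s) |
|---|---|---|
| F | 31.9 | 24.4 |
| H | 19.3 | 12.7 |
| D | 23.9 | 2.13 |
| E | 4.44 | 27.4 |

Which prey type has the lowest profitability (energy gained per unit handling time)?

In descending order of E/h:
D: 23.9/2.13 = 11.2 kJ/s
H: 19.3/12.7 = 1.52 kJ/s
F: 31.9/24.4 = 1.31 kJ/s
E: 4.44/27.4 = 0.162 kJ/s

E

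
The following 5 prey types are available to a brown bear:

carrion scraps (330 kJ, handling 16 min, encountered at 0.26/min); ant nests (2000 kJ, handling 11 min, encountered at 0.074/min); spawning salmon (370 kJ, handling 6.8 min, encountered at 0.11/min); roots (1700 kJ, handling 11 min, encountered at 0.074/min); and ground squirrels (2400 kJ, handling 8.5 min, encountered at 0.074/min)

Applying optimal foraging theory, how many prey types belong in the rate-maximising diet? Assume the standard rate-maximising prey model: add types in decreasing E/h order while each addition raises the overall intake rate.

E/h in descending order: ground squirrels 282, ant nests 182, roots 155, spawning salmon 54.4, carrion scraps 20.6 kJ/min. The optimal diet is the largest prefix of this list for which every included type satisfies E_i/h_i > R on the types above it.
Rate on top 1: 109. ant nests: 182 > 109 → include.
Rate on top 2: 133.3. roots: 155 > 133.3 → include.
Rate on top 3: 138.6. spawning salmon: 54.4 < 138.6 → exclude; stop.
Optimal diet: ground squirrels, ant nests, roots — 3 of 5 types.

3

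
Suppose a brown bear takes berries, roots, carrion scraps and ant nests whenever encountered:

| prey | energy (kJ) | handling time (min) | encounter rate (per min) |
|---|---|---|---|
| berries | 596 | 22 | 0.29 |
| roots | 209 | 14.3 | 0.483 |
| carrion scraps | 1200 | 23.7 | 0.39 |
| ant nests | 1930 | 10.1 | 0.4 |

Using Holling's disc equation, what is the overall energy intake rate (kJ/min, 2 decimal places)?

54.91 kJ/min

R = (0.29×596 + 0.483×209 + 0.39×1200 + 0.4×1930) / (1 + 0.29×22 + 0.483×14.3 + 0.39×23.7 + 0.4×10.1) = 1514/27.57 = 54.91 kJ/min.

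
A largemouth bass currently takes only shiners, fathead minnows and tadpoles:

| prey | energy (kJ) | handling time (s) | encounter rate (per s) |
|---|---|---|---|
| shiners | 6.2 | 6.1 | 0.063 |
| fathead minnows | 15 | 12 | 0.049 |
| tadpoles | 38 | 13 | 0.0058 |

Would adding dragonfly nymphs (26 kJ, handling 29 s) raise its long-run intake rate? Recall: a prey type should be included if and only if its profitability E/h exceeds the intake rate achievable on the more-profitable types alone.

Current rate: (0.063×6.2 + 0.049×15 + 0.0058×38)/(1 + 0.063×6.1 + 0.049×12 + 0.0058×13) = 0.6573 kJ/s.
Profitability of dragonfly nymphs: 26/29 = 0.8966 kJ/s.
Since 0.8966 > R, including dragonfly nymphs increases the long-run rate.

Yes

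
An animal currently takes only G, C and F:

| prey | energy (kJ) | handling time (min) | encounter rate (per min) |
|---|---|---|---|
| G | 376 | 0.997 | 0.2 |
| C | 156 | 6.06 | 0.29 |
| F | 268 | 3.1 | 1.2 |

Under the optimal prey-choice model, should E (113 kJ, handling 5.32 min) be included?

Current rate: (0.2×376 + 0.29×156 + 1.2×268)/(1 + 0.2×0.997 + 0.29×6.06 + 1.2×3.1) = 66.21 kJ/min.
E: E/h = 113/5.32 = 21.24 kJ/min.
21.24 < 66.21, so adding E would lower the average — exclude it.

No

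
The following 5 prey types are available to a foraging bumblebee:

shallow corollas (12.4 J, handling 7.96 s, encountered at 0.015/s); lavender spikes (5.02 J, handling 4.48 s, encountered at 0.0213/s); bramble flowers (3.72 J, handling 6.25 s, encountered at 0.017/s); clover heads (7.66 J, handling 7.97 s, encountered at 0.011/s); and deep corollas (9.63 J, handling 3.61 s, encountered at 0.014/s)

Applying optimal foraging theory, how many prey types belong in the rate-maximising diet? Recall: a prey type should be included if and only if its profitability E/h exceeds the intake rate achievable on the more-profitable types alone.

5

Profitabilities (E/h, J/s): deep corollas 2.67, shallow corollas 1.56, lavender spikes 1.12, clover heads 0.961, bramble flowers 0.595. Add prey in this order while the next type's profitability exceeds the intake rate on those already taken.
Rate on top 1: 0.1283. shallow corollas: 1.56 > 0.1283 → include.
Rate on top 2: 0.2742. lavender spikes: 1.12 > 0.2742 → include.
Rate on top 3: 0.338. clover heads: 0.961 > 0.338 → include.
Rate on top 4: 0.3784. bramble flowers: 0.595 > 0.3784 → include.
Optimal diet: deep corollas, shallow corollas, lavender spikes, clover heads, bramble flowers — 5 of 5 types.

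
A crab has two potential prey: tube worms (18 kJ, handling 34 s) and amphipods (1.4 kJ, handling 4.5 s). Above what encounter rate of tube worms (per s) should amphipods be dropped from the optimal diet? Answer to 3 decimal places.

The zero-one rule: include amphipods iff E₂/h₂ > λE₁/(1+λh₁). Equality gives the switch point.
λE₁h₂ = E₂ + λE₂h₁ ⇒ λ = E₂/(E₁h₂ − E₂h₁) = 1.4/(81 − 47.6) = 0.04192 per s.

0.042 per s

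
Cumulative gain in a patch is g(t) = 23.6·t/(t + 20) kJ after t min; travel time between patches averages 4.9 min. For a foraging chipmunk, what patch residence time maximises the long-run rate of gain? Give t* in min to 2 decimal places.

Maximise g(t)/(T+t): set derivative to zero → g'(t)(T+t) = g(t).
g'(t) = 23.6·20/(t + 20)². Setting 23.6·20/(t+20)² = 23.6t/[(t+20)(4.9+t)] gives 20(4.9+t) = t(t+20), so t² = 20×4.9 = 98.
t* = √98 = 9.899 min.

9.90 min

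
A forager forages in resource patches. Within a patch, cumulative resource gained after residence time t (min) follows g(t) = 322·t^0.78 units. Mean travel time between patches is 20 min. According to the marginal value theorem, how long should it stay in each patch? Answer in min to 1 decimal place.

By the marginal value theorem, leave when the instantaneous gain rate g'(t) equals the habitat-wide average g(t)/(T + t).
g'(t) = 0.78·322·t^-0.22. Setting 0.78·322·t^-0.22 = 322·t^0.78/(20+t) gives 0.78(20+t) = t, so 0.22·t = 0.78×20.
t* = 0.78×20/0.22 = 70.91 min.

70.9 min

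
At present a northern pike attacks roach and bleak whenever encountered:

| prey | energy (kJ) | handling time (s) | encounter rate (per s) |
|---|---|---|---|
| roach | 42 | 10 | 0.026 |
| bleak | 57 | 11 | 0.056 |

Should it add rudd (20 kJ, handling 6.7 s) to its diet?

Intake rate on the current diet: R = (0.026×42 + 0.056×57) / (1 + 0.026×10 + 0.056×11) = 4.284/1.876 = 2.284 kJ/s.
rudd: E/h = 20/6.7 = 2.985 kJ/s.
2.985 > 2.284, so adding rudd raises the average — include it.

Yes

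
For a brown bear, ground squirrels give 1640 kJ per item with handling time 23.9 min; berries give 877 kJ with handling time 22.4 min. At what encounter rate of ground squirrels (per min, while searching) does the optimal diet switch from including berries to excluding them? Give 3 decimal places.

At the threshold, the rate on ground squirrels alone equals the profitability of berries: λ·1640/(1 + λ·23.9) = 877/22.4 = 39.15.
Rearranging, λ(1640 − 39.15×23.9) = 39.15, so λ = 39.15/704.3 = 0.05559 per min.

0.056 per min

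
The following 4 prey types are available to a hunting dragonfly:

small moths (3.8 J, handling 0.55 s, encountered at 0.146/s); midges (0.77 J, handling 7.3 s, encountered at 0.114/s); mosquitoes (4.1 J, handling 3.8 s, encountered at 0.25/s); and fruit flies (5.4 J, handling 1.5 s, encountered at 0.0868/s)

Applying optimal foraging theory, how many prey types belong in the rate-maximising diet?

3

Rank by E/h (J/s): small moths 6.91, fruit flies 3.6, mosquitoes 1.08, midges 0.105. Include each in turn until the next type's E/h falls below the running intake rate.
Rate on top 1: 0.5136. fruit flies: 3.6 > 0.5136 → include.
Rate on top 2: 0.8455. mosquitoes: 1.08 > 0.8455 → include.
Rate on top 3: 0.9482. midges: 0.105 < 0.9482 → exclude; stop.
Optimal diet: small moths, fruit flies, mosquitoes — 3 of 4 types.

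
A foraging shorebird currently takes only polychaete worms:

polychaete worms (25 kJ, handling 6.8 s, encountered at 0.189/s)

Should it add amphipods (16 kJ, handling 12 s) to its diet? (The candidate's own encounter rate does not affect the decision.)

On polychaete worms alone, R = ΣλE/(1+Σλh) = 4.725/2.285 = 2.068 kJ/s.
amphipods: E/h = 16/12 = 1.333 kJ/s.
1.333 < 2.068, so adding amphipods would lower the average — exclude it.

No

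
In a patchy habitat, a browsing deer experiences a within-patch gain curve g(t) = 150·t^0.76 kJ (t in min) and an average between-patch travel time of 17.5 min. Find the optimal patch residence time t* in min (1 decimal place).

Optimal t* satisfies g'(t*) = g(t*)/(T + t*).
g'(t) = 0.76·150·t^-0.24. Setting 0.76·150·t^-0.24 = 150·t^0.76/(17.5+t) gives 0.76(17.5+t) = t, so 0.24·t = 0.76×17.5.
t* = 0.76×17.5/0.24 = 55.42 min.

55.4 min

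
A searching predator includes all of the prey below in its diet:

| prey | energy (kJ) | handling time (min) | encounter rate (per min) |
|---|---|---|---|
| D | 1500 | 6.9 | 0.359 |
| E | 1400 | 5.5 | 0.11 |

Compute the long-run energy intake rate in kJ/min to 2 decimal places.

169.64 kJ/min

R = (0.359×1500 + 0.11×1400) / (1 + 0.359×6.9 + 0.11×5.5) = 692.5/4.082 = 169.6 kJ/min.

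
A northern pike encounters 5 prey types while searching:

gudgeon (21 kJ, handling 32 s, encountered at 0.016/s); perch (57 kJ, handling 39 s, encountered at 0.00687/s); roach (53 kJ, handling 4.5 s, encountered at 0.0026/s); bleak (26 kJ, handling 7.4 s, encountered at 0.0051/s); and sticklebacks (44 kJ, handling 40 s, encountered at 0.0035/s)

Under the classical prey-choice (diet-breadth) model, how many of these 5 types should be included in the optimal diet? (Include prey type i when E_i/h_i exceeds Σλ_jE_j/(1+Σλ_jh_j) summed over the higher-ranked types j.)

Profitabilities (E/h, kJ/s): roach 11.8, bleak 3.51, perch 1.46, sticklebacks 1.1, gudgeon 0.656. Add prey in this order while the next type's profitability exceeds the intake rate on those already taken.
Rate on top 1: 0.1362. bleak: 3.51 > 0.1362 → include.
Rate on top 2: 0.2577. perch: 1.46 > 0.2577 → include.
Rate on top 3: 0.5025. sticklebacks: 1.1 > 0.5025 → include.
Rate on top 4: 0.5599. gudgeon: 0.656 > 0.5599 → include.
Optimal diet: roach, bleak, perch, sticklebacks, gudgeon — 5 of 5 types.

5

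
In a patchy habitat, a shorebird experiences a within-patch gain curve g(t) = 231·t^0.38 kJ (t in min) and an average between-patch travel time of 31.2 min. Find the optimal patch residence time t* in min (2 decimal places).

Optimal t* satisfies g'(t*) = g(t*)/(T + t*).
g'(t) = 0.38·231·t^-0.62. Setting 0.38·231·t^-0.62 = 231·t^0.38/(31.2+t) gives 0.38(31.2+t) = t, so 0.62·t = 0.38×31.2.
t* = 0.38×31.2/0.62 = 19.12 min.

19.12 min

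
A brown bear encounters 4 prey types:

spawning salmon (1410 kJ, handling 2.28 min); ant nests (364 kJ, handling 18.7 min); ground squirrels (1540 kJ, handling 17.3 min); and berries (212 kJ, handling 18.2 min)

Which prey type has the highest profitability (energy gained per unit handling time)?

spawning salmon

In descending order of E/h:
spawning salmon: 1410/2.28 = 618 kJ/min
ground squirrels: 1540/17.3 = 89 kJ/min
ant nests: 364/18.7 = 19.5 kJ/min
berries: 212/18.2 = 11.6 kJ/min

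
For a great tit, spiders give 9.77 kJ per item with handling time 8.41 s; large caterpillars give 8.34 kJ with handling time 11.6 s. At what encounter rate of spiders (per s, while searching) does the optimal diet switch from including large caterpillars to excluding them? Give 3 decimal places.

At the threshold, the rate on spiders alone equals the profitability of large caterpillars: λ·9.77/(1 + λ·8.41) = 8.34/11.6 = 0.719.
Rearranging, λ(9.77 − 0.719×8.41) = 0.719, so λ = 0.719/3.723 = 0.1931 per s.

0.193 per s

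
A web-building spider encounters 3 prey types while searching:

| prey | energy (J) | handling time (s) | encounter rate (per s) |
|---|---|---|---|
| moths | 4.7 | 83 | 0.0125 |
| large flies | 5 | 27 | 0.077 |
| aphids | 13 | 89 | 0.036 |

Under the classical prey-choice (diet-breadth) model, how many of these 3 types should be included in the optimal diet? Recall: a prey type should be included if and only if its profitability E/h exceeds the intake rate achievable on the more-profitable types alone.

2

Rank by E/h (J/s): large flies 0.185, aphids 0.146, moths 0.0566. Include each in turn until the next type's E/h falls below the running intake rate.
Rate on top 1: 0.125. aphids: 0.146 > 0.125 → include.
Rate on top 2: 0.1358. moths: 0.0566 < 0.1358 → exclude; stop.
Optimal diet: large flies, aphids — 2 of 3 types.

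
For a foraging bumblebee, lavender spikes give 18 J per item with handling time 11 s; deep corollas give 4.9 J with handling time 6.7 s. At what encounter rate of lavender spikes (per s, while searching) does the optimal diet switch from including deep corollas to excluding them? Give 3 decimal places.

0.073 per s

The zero-one rule: include deep corollas iff E₂/h₂ > λE₁/(1+λh₁). Equality gives the switch point.
λE₁h₂ = E₂ + λE₂h₁ ⇒ λ = E₂/(E₁h₂ − E₂h₁) = 4.9/(120.6 − 53.9) = 0.07346 per s.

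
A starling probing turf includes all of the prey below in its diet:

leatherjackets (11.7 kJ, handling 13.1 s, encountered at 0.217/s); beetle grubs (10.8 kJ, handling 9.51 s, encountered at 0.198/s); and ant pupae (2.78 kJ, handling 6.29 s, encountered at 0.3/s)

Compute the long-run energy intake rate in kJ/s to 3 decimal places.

0.724 kJ/s

Energy encountered per unit search time: 0.217×11.7 + 0.198×10.8 + 0.3×2.78 = 5.511 kJ/s.
Handling time per unit search time: 0.217×13.1 + 0.198×9.51 + 0.3×6.29 = 6.613.
Rate = 5.511/(1 + 6.613) = 0.724 kJ/s.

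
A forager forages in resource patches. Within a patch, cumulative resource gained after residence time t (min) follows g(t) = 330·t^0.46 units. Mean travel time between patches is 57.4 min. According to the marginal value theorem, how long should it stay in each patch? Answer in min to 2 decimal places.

By the marginal value theorem, leave when the instantaneous gain rate g'(t) equals the habitat-wide average g(t)/(T + t).
g'(t) = 0.46·330·t^-0.54. Setting 0.46·330·t^-0.54 = 330·t^0.46/(57.4+t) gives 0.46(57.4+t) = t, so 0.54·t = 0.46×57.4.
t* = 0.46×57.4/0.54 = 48.9 min.

48.90 min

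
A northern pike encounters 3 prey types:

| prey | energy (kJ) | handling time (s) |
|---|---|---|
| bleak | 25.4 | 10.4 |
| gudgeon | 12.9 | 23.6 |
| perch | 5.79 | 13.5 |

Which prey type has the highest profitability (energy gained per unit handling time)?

Profitability E/h (kJ/s): bleak = 25.4/10.4 = 2.44, gudgeon = 12.9/23.6 = 0.547, perch = 5.79/13.5 = 0.429.
Ranked: bleak > gudgeon > perch.

bleak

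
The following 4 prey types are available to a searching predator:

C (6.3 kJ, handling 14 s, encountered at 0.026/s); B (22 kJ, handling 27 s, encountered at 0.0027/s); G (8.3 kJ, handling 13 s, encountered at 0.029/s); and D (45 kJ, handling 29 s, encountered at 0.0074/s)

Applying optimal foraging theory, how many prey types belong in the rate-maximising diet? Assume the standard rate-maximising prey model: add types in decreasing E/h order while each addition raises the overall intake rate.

4

Rank by E/h (kJ/s): D 1.55, B 0.815, G 0.638, C 0.45. Include each in turn until the next type's E/h falls below the running intake rate.
Rate on top 1: 0.2742. B: 0.815 > 0.2742 → include.
Rate on top 2: 0.3048. G: 0.638 > 0.3048 → include.
Rate on top 3: 0.3804. C: 0.45 > 0.3804 → include.
Optimal diet: D, B, G, C — 4 of 4 types.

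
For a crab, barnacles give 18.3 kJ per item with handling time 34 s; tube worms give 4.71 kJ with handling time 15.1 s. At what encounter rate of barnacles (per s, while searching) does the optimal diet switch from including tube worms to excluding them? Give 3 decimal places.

0.041 per s

At the threshold, the rate on barnacles alone equals the profitability of tube worms: λ·18.3/(1 + λ·34) = 4.71/15.1 = 0.3119.
Rearranging, λ(18.3 − 0.3119×34) = 0.3119, so λ = 0.3119/7.695 = 0.04054 per s.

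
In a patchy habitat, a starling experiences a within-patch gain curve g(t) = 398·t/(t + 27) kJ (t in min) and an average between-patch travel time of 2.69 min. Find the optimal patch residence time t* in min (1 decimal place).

8.5 min

Optimal t* satisfies g'(t*) = g(t*)/(T + t*).
g'(t) = 398·27/(t + 27)². Setting 398·27/(t+27)² = 398t/[(t+27)(2.69+t)] gives 27(2.69+t) = t(t+27), so t² = 27×2.69 = 72.63.
t* = √72.63 = 8.522 min.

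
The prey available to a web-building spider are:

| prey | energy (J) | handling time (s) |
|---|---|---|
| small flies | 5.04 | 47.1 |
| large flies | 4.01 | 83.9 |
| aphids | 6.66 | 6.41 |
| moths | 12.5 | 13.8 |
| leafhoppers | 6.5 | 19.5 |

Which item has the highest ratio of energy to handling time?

aphids

Profitability E/h (J/s): small flies = 5.04/47.1 = 0.107, large flies = 4.01/83.9 = 0.0478, aphids = 6.66/6.41 = 1.04, moths = 12.5/13.8 = 0.906, leafhoppers = 6.5/19.5 = 0.333.
Ranked: aphids > moths > leafhoppers > small flies > large flies.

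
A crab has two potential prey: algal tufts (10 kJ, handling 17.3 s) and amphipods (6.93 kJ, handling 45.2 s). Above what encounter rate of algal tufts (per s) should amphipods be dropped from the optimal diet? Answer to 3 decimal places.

0.021 per s

The zero-one rule: include amphipods iff E₂/h₂ > λE₁/(1+λh₁). Equality gives the switch point.
λE₁h₂ = E₂ + λE₂h₁ ⇒ λ = E₂/(E₁h₂ − E₂h₁) = 6.93/(452 − 119.9) = 0.02087 per s.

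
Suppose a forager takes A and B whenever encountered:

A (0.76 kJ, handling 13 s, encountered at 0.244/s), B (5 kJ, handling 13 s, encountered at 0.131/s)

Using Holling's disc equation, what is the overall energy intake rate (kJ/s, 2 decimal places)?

R = Σλ_iE_i / (1 + Σλ_ih_i)
Numerator: 0.244×0.76 + 0.131×5 = 0.8404
Denominator: 1 + 0.244×13 + 0.131×13 = 5.875
R = 0.8404/5.875 = 0.1431 kJ/s

0.14 kJ/s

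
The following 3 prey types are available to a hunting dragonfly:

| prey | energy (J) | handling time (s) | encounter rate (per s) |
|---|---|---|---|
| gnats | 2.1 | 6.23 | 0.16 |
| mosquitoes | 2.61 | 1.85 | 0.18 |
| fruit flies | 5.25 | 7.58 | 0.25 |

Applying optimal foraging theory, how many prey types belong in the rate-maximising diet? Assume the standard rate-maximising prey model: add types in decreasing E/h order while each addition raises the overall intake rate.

Profitabilities (E/h, J/s): mosquitoes 1.41, fruit flies 0.693, gnats 0.337. Add prey in this order while the next type's profitability exceeds the intake rate on those already taken.
Rate on top 1: 0.3524. fruit flies: 0.693 > 0.3524 → include.
Rate on top 2: 0.5521. gnats: 0.337 < 0.5521 → exclude; stop.
Optimal diet: mosquitoes, fruit flies — 2 of 3 types.

2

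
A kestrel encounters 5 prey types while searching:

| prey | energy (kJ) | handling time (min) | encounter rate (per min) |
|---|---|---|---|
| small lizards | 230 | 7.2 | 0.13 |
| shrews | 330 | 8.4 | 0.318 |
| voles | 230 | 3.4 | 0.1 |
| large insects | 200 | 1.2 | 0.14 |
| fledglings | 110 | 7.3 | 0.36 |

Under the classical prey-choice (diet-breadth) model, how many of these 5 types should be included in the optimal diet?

3

Rank by E/h (kJ/min): large insects 167, voles 67.6, shrews 39.3, small lizards 31.9, fledglings 15.1. Include each in turn until the next type's E/h falls below the running intake rate.
Rate on top 1: 23.97. voles: 67.6 > 23.97 → include.
Rate on top 2: 33.82. shrews: 39.3 > 33.82 → include.
Rate on top 3: 37.31. small lizards: 31.9 < 37.31 → exclude; stop.
Optimal diet: large insects, voles, shrews — 3 of 5 types.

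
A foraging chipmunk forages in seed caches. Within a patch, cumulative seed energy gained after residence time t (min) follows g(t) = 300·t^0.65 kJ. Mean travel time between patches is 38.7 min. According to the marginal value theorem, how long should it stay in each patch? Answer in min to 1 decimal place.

By the marginal value theorem, leave when the instantaneous gain rate g'(t) equals the habitat-wide average g(t)/(T + t).
g'(t) = 0.65·300·t^-0.35. Setting 0.65·300·t^-0.35 = 300·t^0.65/(38.7+t) gives 0.65(38.7+t) = t, so 0.35·t = 0.65×38.7.
t* = 0.65×38.7/0.35 = 71.87 min.

71.9 min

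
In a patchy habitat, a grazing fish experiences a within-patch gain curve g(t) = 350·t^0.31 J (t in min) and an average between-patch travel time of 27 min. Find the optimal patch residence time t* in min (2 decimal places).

Maximise g(t)/(T+t): set derivative to zero → g'(t)(T+t) = g(t).
g'(t) = 0.31·350·t^-0.69. Setting 0.31·350·t^-0.69 = 350·t^0.31/(27+t) gives 0.31(27+t) = t, so 0.69·t = 0.31×27.
t* = 0.31×27/0.69 = 12.13 min.

12.13 min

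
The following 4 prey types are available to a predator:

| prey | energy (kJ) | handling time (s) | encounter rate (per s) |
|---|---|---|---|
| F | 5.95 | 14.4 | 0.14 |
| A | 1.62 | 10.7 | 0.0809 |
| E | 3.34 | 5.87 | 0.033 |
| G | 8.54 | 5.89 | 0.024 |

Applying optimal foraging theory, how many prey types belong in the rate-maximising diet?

Profitabilities (E/h, kJ/s): G 1.45, E 0.569, F 0.413, A 0.151. Add prey in this order while the next type's profitability exceeds the intake rate on those already taken.
Rate on top 1: 0.1796. E: 0.569 > 0.1796 → include.
Rate on top 2: 0.2361. F: 0.413 > 0.2361 → include.
Rate on top 3: 0.3426. A: 0.151 < 0.3426 → exclude; stop.
Optimal diet: G, E, F — 3 of 4 types.

3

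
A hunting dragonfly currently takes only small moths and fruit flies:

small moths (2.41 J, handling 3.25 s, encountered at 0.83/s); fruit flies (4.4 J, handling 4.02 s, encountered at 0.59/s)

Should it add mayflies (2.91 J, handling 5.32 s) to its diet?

Intake rate on the current diet: R = (0.83×2.41 + 0.59×4.4) / (1 + 0.83×3.25 + 0.59×4.02) = 4.596/6.069 = 0.7573 J/s.
Profitability of mayflies: 2.91/5.32 = 0.547 J/s.
0.547 < 0.7573, so adding mayflies would lower the average — exclude it.

No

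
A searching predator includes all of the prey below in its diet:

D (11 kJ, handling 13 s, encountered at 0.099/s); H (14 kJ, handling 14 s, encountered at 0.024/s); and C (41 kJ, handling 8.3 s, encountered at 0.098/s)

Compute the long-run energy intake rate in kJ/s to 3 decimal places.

R = Σλ_iE_i / (1 + Σλ_ih_i)
Numerator: 0.099×11 + 0.024×14 + 0.098×41 = 5.443
Denominator: 1 + 0.099×13 + 0.024×14 + 0.098×8.3 = 3.436
R = 5.443/3.436 = 1.584 kJ/s

1.584 kJ/s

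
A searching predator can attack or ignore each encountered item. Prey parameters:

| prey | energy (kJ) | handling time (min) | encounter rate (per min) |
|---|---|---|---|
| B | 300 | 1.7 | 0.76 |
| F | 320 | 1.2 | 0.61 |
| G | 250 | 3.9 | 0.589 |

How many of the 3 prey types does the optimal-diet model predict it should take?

2

E/h in descending order: F 267, B 176, G 64.1 kJ/min. The optimal diet is the largest prefix of this list for which every included type satisfies E_i/h_i > R on the types above it.
Rate on top 1: 112.7. B: 176 > 112.7 → include.
Rate on top 2: 139.9. G: 64.1 < 139.9 → exclude; stop.
Optimal diet: F, B — 2 of 3 types.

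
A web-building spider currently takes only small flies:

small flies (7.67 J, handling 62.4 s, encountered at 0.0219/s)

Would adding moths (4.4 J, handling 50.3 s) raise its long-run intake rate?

Yes

Intake rate on the current diet: R = (0.0219×7.67) / (1 + 0.0219×62.4) = 0.168/2.367 = 0.07098 J/s.
moths: E/h = 4.4/50.3 = 0.08748 J/s.
Since 0.08748 > R, including moths increases the long-run rate.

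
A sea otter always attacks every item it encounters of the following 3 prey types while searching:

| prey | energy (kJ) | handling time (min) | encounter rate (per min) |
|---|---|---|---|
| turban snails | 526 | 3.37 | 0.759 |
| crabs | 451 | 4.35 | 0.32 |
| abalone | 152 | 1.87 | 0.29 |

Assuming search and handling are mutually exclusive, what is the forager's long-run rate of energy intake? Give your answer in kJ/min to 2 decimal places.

107.00 kJ/min

R = Σλ_iE_i / (1 + Σλ_ih_i)
Numerator: 0.759×526 + 0.32×451 + 0.29×152 = 587.6
Denominator: 1 + 0.759×3.37 + 0.32×4.35 + 0.29×1.87 = 5.492
R = 587.6/5.492 = 107 kJ/min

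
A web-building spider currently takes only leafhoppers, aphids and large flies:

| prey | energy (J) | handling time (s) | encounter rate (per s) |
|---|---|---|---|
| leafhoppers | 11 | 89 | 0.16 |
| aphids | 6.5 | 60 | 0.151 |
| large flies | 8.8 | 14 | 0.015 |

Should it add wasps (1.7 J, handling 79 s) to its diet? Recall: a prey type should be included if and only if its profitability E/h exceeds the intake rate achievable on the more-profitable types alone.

No

Intake rate on the current diet: R = (0.16×11 + 0.151×6.5 + 0.015×8.8) / (1 + 0.16×89 + 0.151×60 + 0.015×14) = 2.873/24.51 = 0.1172 J/s.
Profitability of wasps: 1.7/79 = 0.02152 J/s.
0.02152 < 0.1172, so adding wasps would lower the average — exclude it.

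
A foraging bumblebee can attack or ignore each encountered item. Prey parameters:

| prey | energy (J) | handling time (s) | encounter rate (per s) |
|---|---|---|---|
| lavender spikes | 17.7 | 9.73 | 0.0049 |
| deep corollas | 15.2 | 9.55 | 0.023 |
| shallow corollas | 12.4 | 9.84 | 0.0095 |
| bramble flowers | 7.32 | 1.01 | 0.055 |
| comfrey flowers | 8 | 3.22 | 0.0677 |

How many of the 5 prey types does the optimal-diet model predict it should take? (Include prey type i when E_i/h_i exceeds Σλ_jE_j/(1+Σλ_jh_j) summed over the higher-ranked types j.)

5

Profitabilities (E/h, J/s): bramble flowers 7.25, comfrey flowers 2.48, lavender spikes 1.82, deep corollas 1.59, shallow corollas 1.26. Add prey in this order while the next type's profitability exceeds the intake rate on those already taken.
Rate on top 1: 0.3814. comfrey flowers: 2.48 > 0.3814 → include.
Rate on top 2: 0.7414. lavender spikes: 1.82 > 0.7414 → include.
Rate on top 3: 0.7803. deep corollas: 1.59 > 0.7803 → include.
Rate on top 4: 0.8959. shallow corollas: 1.26 > 0.8959 → include.
Optimal diet: bramble flowers, comfrey flowers, lavender spikes, deep corollas, shallow corollas — 5 of 5 types.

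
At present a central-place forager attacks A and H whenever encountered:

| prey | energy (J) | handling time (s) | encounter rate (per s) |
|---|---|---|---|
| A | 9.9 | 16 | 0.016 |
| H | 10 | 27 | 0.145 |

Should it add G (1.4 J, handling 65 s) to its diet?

Current rate: (0.016×9.9 + 0.145×10)/(1 + 0.016×16 + 0.145×27) = 0.311 J/s.
G: E/h = 1.4/65 = 0.02154 J/s.
0.02154 < 0.311, so adding G would lower the average — exclude it.

No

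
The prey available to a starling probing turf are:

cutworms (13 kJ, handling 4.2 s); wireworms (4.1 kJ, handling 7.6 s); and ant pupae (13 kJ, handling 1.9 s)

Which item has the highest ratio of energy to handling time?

ant pupae

In descending order of E/h:
ant pupae: 13/1.9 = 6.84 kJ/s
cutworms: 13/4.2 = 3.1 kJ/s
wireworms: 4.1/7.6 = 0.539 kJ/s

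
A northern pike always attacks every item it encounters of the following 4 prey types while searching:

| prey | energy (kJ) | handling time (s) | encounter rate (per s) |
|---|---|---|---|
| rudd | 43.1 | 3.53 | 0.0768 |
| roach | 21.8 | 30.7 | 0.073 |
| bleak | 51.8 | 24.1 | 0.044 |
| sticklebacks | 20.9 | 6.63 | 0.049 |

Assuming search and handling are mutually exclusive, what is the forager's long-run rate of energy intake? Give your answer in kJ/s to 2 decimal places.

Energy encountered per unit search time: 0.0768×43.1 + 0.073×21.8 + 0.044×51.8 + 0.049×20.9 = 8.205 kJ/s.
Handling time per unit search time: 0.0768×3.53 + 0.073×30.7 + 0.044×24.1 + 0.049×6.63 = 3.897.
Rate = 8.205/(1 + 3.897) = 1.675 kJ/s.

1.68 kJ/s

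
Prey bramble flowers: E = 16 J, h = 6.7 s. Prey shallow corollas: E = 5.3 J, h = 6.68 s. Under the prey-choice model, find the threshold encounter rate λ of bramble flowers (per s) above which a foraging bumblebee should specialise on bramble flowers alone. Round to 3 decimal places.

At the threshold, the rate on bramble flowers alone equals the profitability of shallow corollas: λ·16/(1 + λ·6.7) = 5.3/6.68 = 0.7934.
Rearranging, λ(16 − 0.7934×6.7) = 0.7934, so λ = 0.7934/10.68 = 0.07426 per s.

0.074 per s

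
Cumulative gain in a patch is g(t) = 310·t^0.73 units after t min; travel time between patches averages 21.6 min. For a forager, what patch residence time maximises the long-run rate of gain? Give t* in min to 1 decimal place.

58.4 min

Optimal t* satisfies g'(t*) = g(t*)/(T + t*).
g'(t) = 0.73·310·t^-0.27. Setting 0.73·310·t^-0.27 = 310·t^0.73/(21.6+t) gives 0.73(21.6+t) = t, so 0.27·t = 0.73×21.6.
t* = 0.73×21.6/0.27 = 58.4 min.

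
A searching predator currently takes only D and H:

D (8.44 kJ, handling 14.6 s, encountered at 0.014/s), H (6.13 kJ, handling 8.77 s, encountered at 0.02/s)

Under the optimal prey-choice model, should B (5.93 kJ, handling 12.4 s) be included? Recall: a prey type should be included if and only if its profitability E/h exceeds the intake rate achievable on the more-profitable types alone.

On D and H alone, R = ΣλE/(1+Σλh) = 0.2408/1.38 = 0.1745 kJ/s.
B: E/h = 5.93/12.4 = 0.4782 kJ/s.
0.4782 > 0.1745, so adding B raises the average — include it.

Yes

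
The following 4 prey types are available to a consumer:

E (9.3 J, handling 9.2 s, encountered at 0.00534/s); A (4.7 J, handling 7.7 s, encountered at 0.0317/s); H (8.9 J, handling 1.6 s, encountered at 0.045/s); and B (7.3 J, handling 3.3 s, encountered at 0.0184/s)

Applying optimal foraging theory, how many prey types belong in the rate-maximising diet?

Rank by E/h (J/s): H 5.56, B 2.21, E 1.01, A 0.61. Include each in turn until the next type's E/h falls below the running intake rate.
Rate on top 1: 0.3736. B: 2.21 > 0.3736 → include.
Rate on top 2: 0.4722. E: 1.01 > 0.4722 → include.
Rate on top 3: 0.4945. A: 0.61 > 0.4945 → include.
Optimal diet: H, B, E, A — 4 of 4 types.

4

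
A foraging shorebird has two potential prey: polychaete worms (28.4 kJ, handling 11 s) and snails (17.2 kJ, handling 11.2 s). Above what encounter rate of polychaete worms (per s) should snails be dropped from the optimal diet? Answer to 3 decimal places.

The zero-one rule: include snails iff E₂/h₂ > λE₁/(1+λh₁). Equality gives the switch point.
λE₁h₂ = E₂ + λE₂h₁ ⇒ λ = E₂/(E₁h₂ − E₂h₁) = 17.2/(318.1 − 189.2) = 0.1335 per s.

0.133 per s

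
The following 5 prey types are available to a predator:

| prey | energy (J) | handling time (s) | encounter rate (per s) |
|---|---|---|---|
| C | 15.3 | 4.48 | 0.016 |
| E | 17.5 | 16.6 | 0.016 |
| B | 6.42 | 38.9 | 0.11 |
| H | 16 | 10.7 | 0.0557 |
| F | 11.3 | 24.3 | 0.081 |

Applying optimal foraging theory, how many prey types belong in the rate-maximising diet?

E/h in descending order: C 3.42, H 1.5, E 1.05, F 0.465, B 0.165 J/s. The optimal diet is the largest prefix of this list for which every included type satisfies E_i/h_i > R on the types above it.
Rate on top 1: 0.2284. H: 1.5 > 0.2284 → include.
Rate on top 2: 0.6812. E: 1.05 > 0.6812 → include.
Rate on top 3: 0.7324. F: 0.465 < 0.7324 → exclude; stop.
Optimal diet: C, H, E — 3 of 5 types.

3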